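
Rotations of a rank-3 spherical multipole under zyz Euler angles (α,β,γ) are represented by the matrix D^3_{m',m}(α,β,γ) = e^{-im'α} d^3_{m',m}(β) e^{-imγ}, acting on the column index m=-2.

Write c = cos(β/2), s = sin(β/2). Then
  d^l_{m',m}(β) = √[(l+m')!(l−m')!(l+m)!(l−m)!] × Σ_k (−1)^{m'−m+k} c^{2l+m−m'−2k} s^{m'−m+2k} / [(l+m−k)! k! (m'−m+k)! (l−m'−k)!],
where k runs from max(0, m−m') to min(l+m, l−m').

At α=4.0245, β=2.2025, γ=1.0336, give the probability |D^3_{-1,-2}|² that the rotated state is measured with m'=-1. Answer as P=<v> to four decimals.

P=0.1311

D^3_{-1,-2}(4.0245,2.2025,1.0336) = e^{-i·-1·4.0245}·d^3_{-1,-2}(2.2025)·e^{-i·-2·1.0336}. Compute d first:
Half-angle: c=0.452482, s=0.891774. N=√(2·24·1·120)=75.894664
The bounds max(0,m−m')=0 and min(l+m,l−m')=1 give 2 terms
  k=0: (−1)^1·75.8947/(24)·0.4525^5·0.8918^1 = -0.053488
  k=1: (−1)^2·75.8947/(12)·0.4525^3·0.8918^3 = +0.415525
d^3_{-1,-2}(2.2025) = -0.053488 +0.415525 = +0.362037
|D^3_{-1,-2}|² = |d^3_{-1,-2}(β)|² = (+0.362037)² = 0.131070 (the z-rotation phases have unit modulus)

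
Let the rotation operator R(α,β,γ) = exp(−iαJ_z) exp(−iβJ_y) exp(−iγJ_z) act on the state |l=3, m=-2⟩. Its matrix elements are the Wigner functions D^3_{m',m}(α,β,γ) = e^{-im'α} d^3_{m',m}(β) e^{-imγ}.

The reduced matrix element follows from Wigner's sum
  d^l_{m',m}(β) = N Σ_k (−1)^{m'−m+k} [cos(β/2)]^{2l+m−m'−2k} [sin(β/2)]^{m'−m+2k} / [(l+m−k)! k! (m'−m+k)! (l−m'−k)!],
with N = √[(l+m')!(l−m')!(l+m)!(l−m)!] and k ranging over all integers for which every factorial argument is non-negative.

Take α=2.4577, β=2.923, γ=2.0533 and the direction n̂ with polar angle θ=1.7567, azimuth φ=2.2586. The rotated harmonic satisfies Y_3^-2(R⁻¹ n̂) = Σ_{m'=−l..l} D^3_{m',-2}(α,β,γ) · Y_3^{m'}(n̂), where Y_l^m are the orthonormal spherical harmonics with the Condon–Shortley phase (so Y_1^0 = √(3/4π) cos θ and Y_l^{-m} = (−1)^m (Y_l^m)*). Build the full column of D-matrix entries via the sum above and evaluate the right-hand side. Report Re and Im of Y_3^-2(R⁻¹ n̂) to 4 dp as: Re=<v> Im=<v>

Re=-0.2896 Im=-0.1735

Need the full column D^3_{m',-2} for m'=−3..3 at α=2.4577, β=2.923, γ=2.0533.
cos(β/2)=0.109079, sin(β/2)=0.994033
d^3_{-3,-2}: single k=1 term ⇒ +0.000038;  D = +0.000018-0.000033i
d^3_{-2,-2}: k∈[0..1] ⇒ +0.000002 -0.000699 = -0.000698;  D = +0.000642-0.000273i
d^3_{-1,-2}: k∈[0..1] ⇒ -0.000049 +0.008062 = +0.008014;  D = +0.007699+0.002223i
d^3_{0,-2}: k∈[0..1] ⇒ +0.000766 -0.063628 = -0.062861;  D = +0.035794+0.051675i
d^3_{1,-2}: k∈[0..1] ⇒ -0.008062 +0.334769 = +0.326706;  D = -0.025491+0.325710i
d^3_{2,-2}: k∈[0..1] ⇒ +0.058084 -0.964728 = -0.906645;  D = -0.625918+0.655920i
d^3_{3,-2}: single k=0 term ⇒ -0.259311;  D = +0.257290-0.032306i
Y_3^{m'}(θ=1.7567,φ=2.2586) and Σ D·Y over m':
  (+0.0000-0.0000i)·(+0.3489-0.1873i)  (+0.0006-0.0003i)·(+0.0354-0.1790i)  (+0.0077+0.0022i)·(+0.1672+0.2035i)  (+0.0358+0.0517i)·(+0.1951+0.0000i)  (-0.0255+0.3257i)·(-0.1672+0.2035i)  (-0.6259+0.6559i)·(+0.0354+0.1790i)  (+0.2573-0.0323i)·(-0.3489-0.1873i)
Y_3^-2(R⁻¹ n̂) = -0.289595-0.173493i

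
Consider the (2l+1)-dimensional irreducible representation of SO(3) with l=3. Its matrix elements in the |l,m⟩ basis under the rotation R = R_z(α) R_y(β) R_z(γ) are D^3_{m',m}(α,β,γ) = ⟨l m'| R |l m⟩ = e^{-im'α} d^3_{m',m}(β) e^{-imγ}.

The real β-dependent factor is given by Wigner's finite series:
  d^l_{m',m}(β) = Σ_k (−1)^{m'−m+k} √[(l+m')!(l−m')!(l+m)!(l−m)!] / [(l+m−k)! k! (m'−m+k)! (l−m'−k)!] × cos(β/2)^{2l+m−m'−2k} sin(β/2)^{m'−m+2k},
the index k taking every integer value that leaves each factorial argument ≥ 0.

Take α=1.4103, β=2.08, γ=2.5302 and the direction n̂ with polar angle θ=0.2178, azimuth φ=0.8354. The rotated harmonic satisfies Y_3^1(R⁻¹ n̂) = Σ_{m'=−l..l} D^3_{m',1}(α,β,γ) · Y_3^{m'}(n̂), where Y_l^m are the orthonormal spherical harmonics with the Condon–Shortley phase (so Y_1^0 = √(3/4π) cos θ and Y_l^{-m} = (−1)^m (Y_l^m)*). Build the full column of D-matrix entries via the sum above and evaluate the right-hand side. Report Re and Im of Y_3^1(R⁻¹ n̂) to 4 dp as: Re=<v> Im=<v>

Need the full column D^3_{m',1} for m'=−3..3 at α=1.4103, β=2.08, γ=2.5302.
cos(β/2)=0.506220, sin(β/2)=0.862404
d^3_{-3,1}: single k=4 term ⇒ +0.548995;  D = -0.071116+0.544369i
d^3_{-2,1}: k∈[3..4] ⇒ +0.526237 -0.763649 = -0.237412;  D = -0.227472-0.067980i
d^3_{-1,1}: k∈[2..4] ⇒ +0.293043 -1.133999 +0.411401 = -0.429555;  D = -0.187188+0.386624i
d^3_{0,1}: k∈[1..3] ⇒ +0.099311 -0.864695 +0.836536 = +0.071152;  D = -0.058263-0.040842i
d^3_{1,1}: k∈[0..2] ⇒ +0.016828 -0.390724 +0.850499 = +0.476603;  D = -0.332426+0.341531i
d^3_{2,1}: k∈[0..1] ⇒ -0.090658 +0.526237 = +0.435578;  D = +0.259570+0.349788i
d^3_{3,1}: single k=0 term ⇒ +0.189158;  D = +0.167964-0.086999i
Y_3^{m'}(θ=0.2178,φ=0.8354) and Σ D·Y over m':
  (-0.0711+0.5444i)·(-0.0034-0.0025i)  (-0.2275-0.0680i)·(-0.0047-0.0464i)  (-0.1872+0.3866i)·(+0.1765-0.1951i)  (-0.0583-0.0408i)·(+0.6437+0.0000i)  (-0.3324+0.3415i)·(-0.1765-0.1951i)  (+0.2596+0.3498i)·(-0.0047+0.0464i)  (+0.1680-0.0870i)·(+0.0034-0.0025i)
Y_3^1(R⁻¹ n̂) = +0.112594+0.101908i

Re=0.1126 Im=0.1019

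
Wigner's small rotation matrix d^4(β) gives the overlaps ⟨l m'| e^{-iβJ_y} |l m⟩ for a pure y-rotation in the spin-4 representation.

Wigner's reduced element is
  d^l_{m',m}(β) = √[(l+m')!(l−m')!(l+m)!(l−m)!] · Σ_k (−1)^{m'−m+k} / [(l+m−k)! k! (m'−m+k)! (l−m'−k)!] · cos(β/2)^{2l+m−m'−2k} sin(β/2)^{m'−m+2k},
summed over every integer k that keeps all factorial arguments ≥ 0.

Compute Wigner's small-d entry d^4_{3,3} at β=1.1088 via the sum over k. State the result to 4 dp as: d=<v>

d^4_{3,3}(β=1.1088) via Wigner's sum:
With c≡cos(β/2)=0.850216 and s≡sin(β/2)=0.526433, N=[5040·1·5040·1]^{1/2}=5040.000000
The bounds max(0,m−m')=0 and min(l+m,l−m')=1 give 2 terms
  k=0: (−1)^0·5040.0000/(5040)·0.8502^8·0.5264^0 = +0.273046
  k=1: (−1)^1·5040.0000/(720)·0.8502^6·0.5264^2 = -0.732760
d^4_{3,3}(1.1088) = +0.273046 -0.732760 = -0.459714

d=-0.4597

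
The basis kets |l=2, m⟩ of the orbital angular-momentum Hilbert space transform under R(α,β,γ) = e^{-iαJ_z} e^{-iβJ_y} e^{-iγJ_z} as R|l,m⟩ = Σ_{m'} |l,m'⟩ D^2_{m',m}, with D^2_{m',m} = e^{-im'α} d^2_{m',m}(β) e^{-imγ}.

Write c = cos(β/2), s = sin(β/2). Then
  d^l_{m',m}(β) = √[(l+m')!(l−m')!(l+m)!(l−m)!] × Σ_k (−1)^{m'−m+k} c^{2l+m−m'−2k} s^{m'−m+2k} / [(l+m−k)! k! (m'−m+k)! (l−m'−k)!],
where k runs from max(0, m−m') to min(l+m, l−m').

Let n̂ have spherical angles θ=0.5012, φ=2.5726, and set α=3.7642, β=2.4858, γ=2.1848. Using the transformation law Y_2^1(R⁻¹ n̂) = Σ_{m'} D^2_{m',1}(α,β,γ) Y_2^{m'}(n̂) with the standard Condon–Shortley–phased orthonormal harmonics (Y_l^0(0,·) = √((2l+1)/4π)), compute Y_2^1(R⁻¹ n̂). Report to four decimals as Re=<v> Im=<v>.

Need the full column D^2_{m',1} for m'=−2..2 at α=3.7642, β=2.4858, γ=2.1848.
cos(β/2)=0.322052, sin(β/2)=0.946722
d^2_{-2,1}: single k=3 term ⇒ +0.546542;  D = +0.322527-0.441231i
d^2_{-1,1}: k∈[2..3] ⇒ +0.278881 -0.803322 = -0.524441;  D = +0.004512-0.524422i
d^2_{0,1}: k∈[1..2] ⇒ +0.077460 -0.669374 = -0.591915;  D = +0.341028+0.483800i
d^2_{1,1}: k∈[0..1] ⇒ +0.010757 -0.278881 = -0.268123;  D = -0.253290-0.087944i
d^2_{2,1}: single k=0 term ⇒ -0.063246;  D = +0.060633-0.017990i
Y_2^{m'}(θ=0.5012,φ=2.5726) and Σ D·Y over m':
  (+0.3225-0.4412i)·(+0.0374+0.0810i)  (+0.0045-0.5244i)·(-0.2742-0.1754i)  (+0.3410+0.4838i)·(+0.4123+0.0000i)  (-0.2533-0.0879i)·(+0.2742-0.1754i)  (+0.0606-0.0180i)·(+0.0374-0.0810i)
Y_2^1(R⁻¹ n̂) = +0.011109+0.366857i

Re=0.0111 Im=0.3669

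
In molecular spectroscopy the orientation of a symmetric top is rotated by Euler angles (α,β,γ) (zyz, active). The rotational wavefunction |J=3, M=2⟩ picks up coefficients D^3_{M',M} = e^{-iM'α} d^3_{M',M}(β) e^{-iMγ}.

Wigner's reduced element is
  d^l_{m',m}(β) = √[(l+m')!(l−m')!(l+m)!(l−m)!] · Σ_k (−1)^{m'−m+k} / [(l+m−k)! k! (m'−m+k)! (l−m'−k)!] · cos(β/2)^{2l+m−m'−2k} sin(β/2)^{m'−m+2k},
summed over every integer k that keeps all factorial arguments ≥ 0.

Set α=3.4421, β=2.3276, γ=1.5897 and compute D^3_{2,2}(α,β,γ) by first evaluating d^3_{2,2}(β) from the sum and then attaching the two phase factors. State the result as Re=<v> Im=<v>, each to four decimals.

D^3_{2,2}(3.4421,2.3276,1.5897) = e^{-i·2·3.4421}·d^3_{2,2}(2.3276)·e^{-i·2·1.5897}. Compute d first:
c=cos(2.3276/2)=0.395853, s=sin(2.3276/2)=0.918314; N=√[120·1·120·1]=120.000000
The bounds max(0,m−m')=0 and min(l+m,l−m')=1 give 2 terms
  k=0: (−1)^0·120.0000/(120)·0.3959^6·0.9183^0 = +0.003848
  k=1: (−1)^1·120.0000/(24)·0.3959^4·0.9183^2 = -0.103535
d^3_{2,2}(2.3276) = +0.003848 -0.103535 = -0.099687
Attach z-rotation phases: D = e^{-i(2)(3.4421)}·(-0.099687)·e^{-i(2)(1.5897)} = +0.080029-0.059439i

Re=0.0800 Im=-0.0594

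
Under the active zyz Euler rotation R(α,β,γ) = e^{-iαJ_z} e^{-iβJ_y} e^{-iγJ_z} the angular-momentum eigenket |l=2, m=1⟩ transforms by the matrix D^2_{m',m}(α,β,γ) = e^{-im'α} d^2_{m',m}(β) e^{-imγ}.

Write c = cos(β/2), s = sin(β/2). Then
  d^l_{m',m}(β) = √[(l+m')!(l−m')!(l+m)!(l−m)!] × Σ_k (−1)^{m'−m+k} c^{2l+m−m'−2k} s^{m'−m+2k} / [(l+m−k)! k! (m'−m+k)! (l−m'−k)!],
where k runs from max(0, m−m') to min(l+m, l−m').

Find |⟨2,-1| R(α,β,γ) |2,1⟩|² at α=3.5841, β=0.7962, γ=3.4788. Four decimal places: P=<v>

D^2_{-1,1}(3.5841,0.7962,3.4788) = e^{-i·-1·3.5841}·d^2_{-1,1}(0.7962)·e^{-i·1·3.4788}. Compute d first:
With c≡cos(β/2)=0.921799 and s≡sin(β/2)=0.387668, N=[1·6·6·1]^{1/2}=6.000000
k: max(0,(1)−(-1))=2 … min(2+(1),2−(-1))=3
  k=2: (−1)^0·6.0000/(2)·0.9218^2·0.3877^2 = +0.383101
  k=3: (−1)^1·6.0000/(6)·0.9218^0·0.3877^4 = -0.022586
d^2_{-1,1}(0.7962) = +0.383101 -0.022586 = +0.360515
|D^2_{-1,1}|² = |d^2_{-1,1}(β)|² = (+0.360515)² = 0.129971 (the z-rotation phases have unit modulus)

P=0.1300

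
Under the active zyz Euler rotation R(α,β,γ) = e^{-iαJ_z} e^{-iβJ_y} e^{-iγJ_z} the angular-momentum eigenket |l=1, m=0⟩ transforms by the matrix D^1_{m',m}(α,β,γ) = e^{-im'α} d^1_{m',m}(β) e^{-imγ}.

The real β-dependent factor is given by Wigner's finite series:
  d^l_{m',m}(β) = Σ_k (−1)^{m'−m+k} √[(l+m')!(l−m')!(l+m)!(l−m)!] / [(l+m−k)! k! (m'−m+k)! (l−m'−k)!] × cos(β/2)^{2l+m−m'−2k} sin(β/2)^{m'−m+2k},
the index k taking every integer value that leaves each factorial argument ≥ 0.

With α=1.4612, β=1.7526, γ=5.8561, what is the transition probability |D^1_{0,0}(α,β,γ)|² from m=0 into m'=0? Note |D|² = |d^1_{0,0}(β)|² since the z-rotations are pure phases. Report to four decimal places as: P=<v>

P=0.0327

Split into d^1_{0,0}(β=1.7526) × two z-phases.
Half-angle: c=0.639999, s=0.768376. N=√(1·1·1·1)=1.000000
k∈{0,1} keeps every argument non-negative
  k=0: (−1)^0·1.0000/(1)·0.6400^2·0.7684^0 = +0.409598
  k=1: (−1)^1·1.0000/(1)·0.6400^0·0.7684^2 = -0.590402
d^1_{0,0}(1.7526) = +0.409598 -0.590402 = -0.180804
|D^1_{0,0}|² = |d^1_{0,0}(β)|² = (-0.180804)² = 0.032690 (the z-rotation phases have unit modulus)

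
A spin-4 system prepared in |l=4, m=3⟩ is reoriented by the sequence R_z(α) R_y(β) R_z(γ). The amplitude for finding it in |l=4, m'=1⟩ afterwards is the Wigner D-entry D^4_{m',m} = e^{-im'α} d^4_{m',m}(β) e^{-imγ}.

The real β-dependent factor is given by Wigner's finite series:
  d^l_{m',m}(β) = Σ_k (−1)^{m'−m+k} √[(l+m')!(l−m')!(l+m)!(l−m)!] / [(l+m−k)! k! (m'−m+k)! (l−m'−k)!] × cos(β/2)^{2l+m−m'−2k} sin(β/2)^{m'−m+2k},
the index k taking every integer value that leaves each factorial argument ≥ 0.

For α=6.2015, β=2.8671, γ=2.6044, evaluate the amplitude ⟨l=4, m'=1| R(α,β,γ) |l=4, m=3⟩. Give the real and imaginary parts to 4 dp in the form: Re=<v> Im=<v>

First d^4_{1,3}(β=2.8671), then the phase factors e^{-i(1)α} and e^{-i(3)γ}:
c=cos(2.8671/2)=0.136816, s=sin(2.8671/2)=0.990596; N=√[120·6·5040·1]=1904.940944
Admissible k: 2..3 (factorial args all ≥0)
  k=2: (−1)^0·1904.9409/(240)·0.1368^6·0.9906^2 = +0.000051
  k=3: (−1)^1·1904.9409/(144)·0.1368^4·0.9906^4 = -0.004463
d^4_{1,3}(2.8671) = +0.000051 -0.004463 = -0.004412
Phases: e^{-i·(1)·6.2015}=+0.996666+0.081594i, e^{-i·(3)·2.6044}=+0.040770-0.999169i ⇒ D=-0.000539+0.004379i

Re=-0.0005 Im=0.0044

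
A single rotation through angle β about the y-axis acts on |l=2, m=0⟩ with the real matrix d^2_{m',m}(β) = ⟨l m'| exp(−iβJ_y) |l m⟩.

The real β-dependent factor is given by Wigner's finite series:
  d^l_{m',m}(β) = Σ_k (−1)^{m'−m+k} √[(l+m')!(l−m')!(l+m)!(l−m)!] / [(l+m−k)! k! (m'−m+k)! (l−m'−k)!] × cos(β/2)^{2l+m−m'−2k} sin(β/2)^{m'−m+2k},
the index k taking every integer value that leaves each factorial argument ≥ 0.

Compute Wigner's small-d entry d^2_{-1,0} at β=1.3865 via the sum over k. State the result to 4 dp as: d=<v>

d^2_{-1,0}(β=1.3865) via Wigner's sum:
With c≡cos(β/2)=0.769173 and s≡sin(β/2)=0.639040, N=[1·6·2·2]^{1/2}=4.898979
The bounds max(0,m−m')=1 and min(l+m,l−m')=2 give 2 terms
  k=1: (−1)^0·4.8990/(2)·0.7692^3·0.6390^1 = +0.712322
  k=2: (−1)^1·4.8990/(2)·0.7692^1·0.6390^3 = -0.491682
d^2_{-1,0}(1.3865) = +0.712322 -0.491682 = +0.220640

d=0.2206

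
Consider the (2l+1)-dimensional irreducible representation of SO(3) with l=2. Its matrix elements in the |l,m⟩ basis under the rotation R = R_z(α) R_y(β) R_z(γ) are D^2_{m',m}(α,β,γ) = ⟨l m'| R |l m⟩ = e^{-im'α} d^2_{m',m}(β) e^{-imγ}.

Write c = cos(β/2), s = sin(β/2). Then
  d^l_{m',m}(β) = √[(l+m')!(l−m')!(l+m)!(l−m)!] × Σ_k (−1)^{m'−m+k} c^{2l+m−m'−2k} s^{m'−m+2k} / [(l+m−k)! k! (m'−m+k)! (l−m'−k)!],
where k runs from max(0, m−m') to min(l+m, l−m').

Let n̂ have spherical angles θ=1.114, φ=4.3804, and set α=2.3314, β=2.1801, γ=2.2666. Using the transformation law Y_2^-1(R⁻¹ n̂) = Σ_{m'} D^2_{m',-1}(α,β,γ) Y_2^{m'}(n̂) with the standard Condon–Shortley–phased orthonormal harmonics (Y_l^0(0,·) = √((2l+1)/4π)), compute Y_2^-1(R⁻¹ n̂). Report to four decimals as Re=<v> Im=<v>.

Re=-0.3160 Im=-0.1893

Need the full column D^2_{m',-1} for m'=−2..2 at α=2.3314, β=2.1801, γ=2.2666.
cos(β/2)=0.462441, sin(β/2)=0.886650
d^2_{-2,-1}: single k=1 term ⇒ +0.175368;  D = +0.140009+0.105601i
d^2_{-1,-1}: k∈[0..1] ⇒ +0.045733 -0.504357 = -0.458625;  D = +0.052347+0.455628i
d^2_{0,-1}: k∈[0..1] ⇒ -0.214782 +0.789566 = +0.574785;  D = -0.368439+0.441170i
d^2_{1,-1}: k∈[0..1] ⇒ +0.504357 -0.618029 = -0.113672;  D = -0.113433+0.007361i
d^2_{2,-1}: single k=0 term ⇒ -0.644678;  D = +0.473724+0.437260i
Y_2^{m'}(θ=1.114,φ=4.3804) and Σ D·Y over m':
  (+0.1400+0.1056i)·(-0.2450-0.1917i)  (+0.0523+0.4556i)·(-0.0997+0.2891i)  (-0.3684+0.4412i)·(-0.1313+0.0000i)  (-0.1134+0.0074i)·(+0.0997+0.2891i)  (+0.4737+0.4373i)·(-0.2450+0.1917i)
Y_2^-1(R⁻¹ n̂) = -0.315969-0.189304i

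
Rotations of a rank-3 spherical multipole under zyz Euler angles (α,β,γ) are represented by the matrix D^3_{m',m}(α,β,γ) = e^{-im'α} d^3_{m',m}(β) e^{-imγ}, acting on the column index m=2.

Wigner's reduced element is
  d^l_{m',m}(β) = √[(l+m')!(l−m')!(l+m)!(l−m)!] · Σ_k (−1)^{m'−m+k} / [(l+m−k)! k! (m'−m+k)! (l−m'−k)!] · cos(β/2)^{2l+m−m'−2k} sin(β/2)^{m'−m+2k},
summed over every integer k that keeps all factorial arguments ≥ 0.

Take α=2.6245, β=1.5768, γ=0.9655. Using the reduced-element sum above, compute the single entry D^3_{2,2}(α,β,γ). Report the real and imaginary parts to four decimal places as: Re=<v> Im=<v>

Re=-0.3111 Im=0.3895

First d^3_{2,2}(β=1.5768), then the phase factors e^{-i(2)α} and e^{-i(2)γ}:
With c≡cos(β/2)=0.704981 and s≡sin(β/2)=0.709226, N=[120·1·120·1]^{1/2}=120.000000
k: max(0,(2)−(2))=0 … min(3+(2),3−(2))=1
  k=0: (−1)^0·120.0000/(120)·0.7050^6·0.7092^0 = +0.122762
  k=1: (−1)^1·120.0000/(24)·0.7050^4·0.7092^2 = -0.621225
d^3_{2,2}(1.5768) = +0.122762 -0.621225 = -0.498463
D = (+0.511226+0.859446i)·(-0.498463)·(-0.352465-0.935825i) = -0.311092+0.389471i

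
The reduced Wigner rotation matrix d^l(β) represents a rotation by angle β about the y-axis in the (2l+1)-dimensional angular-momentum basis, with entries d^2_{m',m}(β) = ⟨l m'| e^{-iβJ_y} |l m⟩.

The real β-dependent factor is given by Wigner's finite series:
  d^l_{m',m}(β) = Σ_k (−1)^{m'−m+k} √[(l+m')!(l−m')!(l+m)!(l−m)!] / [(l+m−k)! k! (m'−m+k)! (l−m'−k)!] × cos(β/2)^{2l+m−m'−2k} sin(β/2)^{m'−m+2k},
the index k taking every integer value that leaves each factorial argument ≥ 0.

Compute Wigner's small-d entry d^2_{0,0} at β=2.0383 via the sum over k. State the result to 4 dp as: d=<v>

d^2_{0,0}(β=2.0383) via Wigner's sum:
c=cos(2.0383/2)=0.524090, s=sin(2.0383/2)=0.851663; N=√[2·2·2·2]=4.000000
k: max(0,(0)−(0))=0 … min(2+(0),2−(0))=2
  k=0: (−1)^0·4.0000/(4)·0.5241^4·0.8517^0 = +0.075444
  k=1: (−1)^1·4.0000/(1)·0.5241^2·0.8517^2 = -0.796906
  k=2: (−1)^2·4.0000/(4)·0.5241^0·0.8517^4 = +0.526103
d^2_{0,0}(2.0383) = +0.075444 -0.796906 +0.526103 = -0.195359

d=-0.1954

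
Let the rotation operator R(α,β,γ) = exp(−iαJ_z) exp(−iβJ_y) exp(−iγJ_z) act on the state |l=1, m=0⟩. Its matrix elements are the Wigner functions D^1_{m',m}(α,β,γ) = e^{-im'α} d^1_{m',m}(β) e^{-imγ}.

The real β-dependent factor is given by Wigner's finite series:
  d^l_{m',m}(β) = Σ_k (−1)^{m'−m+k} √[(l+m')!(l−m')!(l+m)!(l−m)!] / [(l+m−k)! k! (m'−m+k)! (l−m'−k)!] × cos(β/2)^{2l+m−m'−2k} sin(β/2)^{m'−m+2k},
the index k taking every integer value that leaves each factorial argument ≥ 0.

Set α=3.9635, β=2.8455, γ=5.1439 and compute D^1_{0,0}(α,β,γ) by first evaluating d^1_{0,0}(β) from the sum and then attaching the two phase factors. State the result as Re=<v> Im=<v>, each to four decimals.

First d^1_{0,0}(β=2.8455), then the phase factors e^{-i(0)α} and e^{-i(0)γ}:
Half-angle: c=0.147506, s=0.989061. N=√(1·1·1·1)=1.000000
The bounds max(0,m−m')=0 and min(l+m,l−m')=1 give 2 terms
  k=0: (−1)^0·1.0000/(1)·0.1475^2·0.9891^0 = +0.021758
  k=1: (−1)^1·1.0000/(1)·0.1475^0·0.9891^2 = -0.978242
d^1_{0,0}(2.8455) = +0.021758 -0.978242 = -0.956484
Phases: e^{-i·(0)·3.9635}=+1.000000+0.000000i, e^{-i·(0)·5.1439}=+1.000000+0.000000i ⇒ D=-0.956484+0.000000i

Re=-0.9565 Im=0.0000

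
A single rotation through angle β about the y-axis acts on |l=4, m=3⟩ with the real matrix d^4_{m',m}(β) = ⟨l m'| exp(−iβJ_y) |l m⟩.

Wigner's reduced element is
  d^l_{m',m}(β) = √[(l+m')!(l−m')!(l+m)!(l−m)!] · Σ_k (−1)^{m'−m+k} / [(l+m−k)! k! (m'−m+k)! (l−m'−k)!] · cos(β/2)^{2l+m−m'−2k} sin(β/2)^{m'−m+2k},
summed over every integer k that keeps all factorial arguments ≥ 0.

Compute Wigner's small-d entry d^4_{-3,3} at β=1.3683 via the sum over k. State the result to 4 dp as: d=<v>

d=0.2425

d^4_{-3,3}(β=1.3683) via Wigner's sum:
With c≡cos(β/2)=0.774957 and s≡sin(β/2)=0.632015, N=[1·5040·5040·1]^{1/2}=5040.000000
Admissible k: 6..7 (factorial args all ≥0)
  k=6: (−1)^0·5040.0000/(720)·0.7750^2·0.6320^6 = +0.267926
  k=7: (−1)^1·5040.0000/(5040)·0.7750^0·0.6320^8 = -0.025458
d^4_{-3,3}(1.3683) = +0.267926 -0.025458 = +0.242469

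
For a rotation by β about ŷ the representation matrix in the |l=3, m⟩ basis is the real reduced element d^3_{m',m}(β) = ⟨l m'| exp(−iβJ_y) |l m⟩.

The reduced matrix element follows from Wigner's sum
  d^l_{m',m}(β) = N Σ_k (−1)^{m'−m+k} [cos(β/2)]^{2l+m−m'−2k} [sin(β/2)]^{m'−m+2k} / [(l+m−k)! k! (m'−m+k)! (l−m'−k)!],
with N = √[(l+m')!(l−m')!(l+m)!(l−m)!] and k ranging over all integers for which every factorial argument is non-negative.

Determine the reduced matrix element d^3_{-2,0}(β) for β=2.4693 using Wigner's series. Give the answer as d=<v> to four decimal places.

d=-0.4155

d^3_{-2,0}(β=2.4693) via Wigner's sum:
Half-angle: c=0.329852, s=0.944033. N=√(1·120·6·6)=65.726707
The bounds max(0,m−m')=2 and min(l+m,l−m')=3 give 2 terms
  k=2: (−1)^0·65.7267/(12)·0.3299^4·0.9440^2 = +0.057784
  k=3: (−1)^1·65.7267/(12)·0.3299^2·0.9440^4 = -0.473310
d^3_{-2,0}(2.4693) = +0.057784 -0.473310 = -0.415526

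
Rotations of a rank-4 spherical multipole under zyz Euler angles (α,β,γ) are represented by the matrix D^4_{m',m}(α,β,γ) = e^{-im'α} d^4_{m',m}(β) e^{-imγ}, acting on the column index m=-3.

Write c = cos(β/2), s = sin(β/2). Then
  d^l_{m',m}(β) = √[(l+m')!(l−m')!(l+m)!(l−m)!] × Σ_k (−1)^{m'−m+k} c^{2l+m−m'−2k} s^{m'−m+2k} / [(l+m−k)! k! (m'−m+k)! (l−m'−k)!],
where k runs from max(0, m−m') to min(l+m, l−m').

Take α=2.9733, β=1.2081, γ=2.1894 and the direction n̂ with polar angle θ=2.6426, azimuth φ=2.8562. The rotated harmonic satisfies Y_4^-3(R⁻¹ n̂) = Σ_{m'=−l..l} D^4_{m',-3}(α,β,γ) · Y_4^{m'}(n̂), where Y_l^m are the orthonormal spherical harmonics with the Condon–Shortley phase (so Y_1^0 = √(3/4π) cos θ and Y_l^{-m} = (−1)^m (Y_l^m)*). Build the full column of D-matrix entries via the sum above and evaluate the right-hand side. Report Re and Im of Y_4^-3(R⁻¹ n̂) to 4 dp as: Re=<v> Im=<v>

Re=0.1454 Im=0.0710

Need the full column D^4_{m',-3} for m'=−4..4 at α=2.9733, β=1.2081, γ=2.1894.
cos(β/2)=0.823042, sin(β/2)=0.567980
d^4_{-4,-3}: single k=1 term ⇒ +0.410991;  D = +0.380417-0.155553i
d^4_{-3,-3}: k∈[0..1] ⇒ +0.210560 -0.701935 = -0.491375;  D = +0.479546-0.107167i
d^4_{-2,-3}: k∈[0..1] ⇒ -0.543690 +0.776776 = +0.233085;  D = +0.232775-0.012015i
d^4_{-1,-3}: k∈[0..1] ⇒ +0.795920 -0.631743 = +0.164176;  D = -0.163059-0.019120i
d^4_{0,-3}: k∈[0..1] ⇒ -0.818793 +0.389939 = -0.428854;  D = -0.411553-0.120582i
d^4_{1,-3}: k∈[0..1] ⇒ +0.631743 -0.180516 = +0.451228;  D = -0.405655-0.197611i
d^4_{2,-3}: k∈[0..1] ⇒ -0.369929 +0.058725 = -0.311204;  D = -0.252993-0.181226i
d^4_{3,-3}: k∈[0..1] ⇒ +0.159200 -0.010831 = +0.148369;  D = -0.104440-0.105383i
d^4_{4,-3}: single k=0 term ⇒ -0.044392;  D = -0.025525-0.036319i
Y_4^{m'}(θ=2.6426,φ=2.8562) and Σ D·Y over m':
  (+0.3804-0.1556i)·(+0.0097+0.0211i)  (+0.4795-0.1072i)·(+0.0789+0.0910i)  (+0.2328-0.0120i)·(+0.2834+0.1820i)  (-0.1631-0.0191i)·(+0.4572+0.1341i)  (-0.4116-0.1206i)·(+0.0714+0.0000i)  (-0.4057-0.1976i)·(-0.4572+0.1341i)  (-0.2530-0.1812i)·(+0.2834-0.1820i)  (-0.1044-0.1054i)·(-0.0789+0.0910i)  (-0.0255-0.0363i)·(+0.0097-0.0211i)
Y_4^-3(R⁻¹ n̂) = +0.145437+0.071033i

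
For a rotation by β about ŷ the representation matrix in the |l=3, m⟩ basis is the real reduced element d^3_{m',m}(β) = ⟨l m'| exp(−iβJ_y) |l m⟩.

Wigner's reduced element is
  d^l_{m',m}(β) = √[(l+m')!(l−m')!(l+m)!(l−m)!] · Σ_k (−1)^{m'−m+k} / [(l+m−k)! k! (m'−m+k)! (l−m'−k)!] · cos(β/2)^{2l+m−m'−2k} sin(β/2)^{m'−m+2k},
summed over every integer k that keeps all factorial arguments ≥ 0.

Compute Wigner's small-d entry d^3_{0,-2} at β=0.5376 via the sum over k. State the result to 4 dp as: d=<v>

d^3_{0,-2}(β=0.5376) via Wigner's sum:
With c≡cos(β/2)=0.964090 and s≡sin(β/2)=0.265575, N=[6·6·1·120]^{1/2}=65.726707
k∈{0,1} keeps every argument non-negative
  k=0: (−1)^2·65.7267/(12)·0.9641^4·0.2656^2 = +0.333737
  k=1: (−1)^3·65.7267/(12)·0.9641^2·0.2656^4 = -0.025325
d^3_{0,-2}(0.5376) = +0.333737 -0.025325 = +0.308413

d=0.3084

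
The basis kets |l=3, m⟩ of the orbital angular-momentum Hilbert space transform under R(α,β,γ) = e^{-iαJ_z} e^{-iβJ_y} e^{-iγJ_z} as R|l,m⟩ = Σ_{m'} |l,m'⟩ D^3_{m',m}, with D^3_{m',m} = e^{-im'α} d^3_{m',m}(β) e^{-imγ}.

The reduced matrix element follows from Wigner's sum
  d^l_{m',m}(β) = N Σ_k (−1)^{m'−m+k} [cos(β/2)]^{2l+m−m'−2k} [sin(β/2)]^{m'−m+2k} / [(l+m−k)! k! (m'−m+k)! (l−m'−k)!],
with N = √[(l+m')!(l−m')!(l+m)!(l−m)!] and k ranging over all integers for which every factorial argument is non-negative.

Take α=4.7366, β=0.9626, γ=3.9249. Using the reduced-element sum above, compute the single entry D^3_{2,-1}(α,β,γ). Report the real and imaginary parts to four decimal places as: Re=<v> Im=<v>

D^3_{2,-1}(4.7366,0.9626,3.9249) = e^{-i·2·4.7366}·d^3_{2,-1}(0.9626)·e^{-i·-1·3.9249}. Compute d first:
With c≡cos(β/2)=0.886394 and s≡sin(β/2)=0.462932, N=[120·1·2·24]^{1/2}=75.894664
k∈{0,1} keeps every argument non-negative
  k=0: (−1)^3·75.8947/(12)·0.8864^3·0.4629^3 = -0.436980
  k=1: (−1)^4·75.8947/(24)·0.8864^1·0.4629^5 = +0.059595
d^3_{2,-1}(0.9626) = -0.436980 +0.059595 = -0.377385
Attach z-rotation phases: D = e^{-i(2)(4.7366)}·(-0.377385)·e^{-i(-1)(3.9249)} = -0.279985-0.253037i

Re=-0.2800 Im=-0.2530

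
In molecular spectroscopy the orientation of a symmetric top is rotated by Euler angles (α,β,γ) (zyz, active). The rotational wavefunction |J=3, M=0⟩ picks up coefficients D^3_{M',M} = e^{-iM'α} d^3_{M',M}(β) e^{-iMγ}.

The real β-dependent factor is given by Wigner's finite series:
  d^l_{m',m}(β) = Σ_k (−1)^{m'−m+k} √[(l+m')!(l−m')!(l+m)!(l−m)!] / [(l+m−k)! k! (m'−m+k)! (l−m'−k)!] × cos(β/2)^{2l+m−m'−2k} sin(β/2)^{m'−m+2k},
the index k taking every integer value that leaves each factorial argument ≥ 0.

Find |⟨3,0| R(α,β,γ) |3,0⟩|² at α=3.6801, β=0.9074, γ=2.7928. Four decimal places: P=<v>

D^3_{0,0}(3.6801,0.9074,2.7928) = e^{-i·0·3.6801}·d^3_{0,0}(0.9074)·e^{-i·0·2.7928}. Compute d first:
With c≡cos(β/2)=0.898832 and s≡sin(β/2)=0.438294, N=[6·6·6·6]^{1/2}=36.000000
Admissible k: 0..3 (factorial args all ≥0)
  k=0: (−1)^0·36.0000/(36)·0.8988^6·0.4383^0 = +0.527315
  k=1: (−1)^1·36.0000/(4)·0.8988^4·0.4383^2 = -1.128463
  k=2: (−1)^2·36.0000/(4)·0.8988^2·0.4383^4 = +0.268326
  k=3: (−1)^3·36.0000/(36)·0.8988^0·0.4383^6 = -0.007089
d^3_{0,0}(0.9074) = +0.527315 -1.128463 +0.268326 -0.007089 = -0.339912
|D^3_{0,0}|² = |d^3_{0,0}(β)|² = (-0.339912)² = 0.115540 (the z-rotation phases have unit modulus)

P=0.1155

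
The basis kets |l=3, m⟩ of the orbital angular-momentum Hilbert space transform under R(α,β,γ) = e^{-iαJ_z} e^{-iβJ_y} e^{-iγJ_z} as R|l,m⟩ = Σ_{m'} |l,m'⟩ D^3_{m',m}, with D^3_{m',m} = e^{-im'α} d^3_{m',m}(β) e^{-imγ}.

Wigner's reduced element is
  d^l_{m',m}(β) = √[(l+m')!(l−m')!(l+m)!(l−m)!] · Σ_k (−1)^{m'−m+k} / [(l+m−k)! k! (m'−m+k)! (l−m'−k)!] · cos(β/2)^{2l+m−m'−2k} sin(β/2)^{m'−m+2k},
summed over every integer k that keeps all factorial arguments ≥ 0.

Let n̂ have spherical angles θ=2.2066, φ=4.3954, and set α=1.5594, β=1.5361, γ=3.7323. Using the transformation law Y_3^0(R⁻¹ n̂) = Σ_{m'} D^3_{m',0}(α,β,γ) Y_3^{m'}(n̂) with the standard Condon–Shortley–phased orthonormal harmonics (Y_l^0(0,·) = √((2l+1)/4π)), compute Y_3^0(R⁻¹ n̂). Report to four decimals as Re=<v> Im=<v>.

Need the full column D^3_{m',0} for m'=−3..3 at α=1.5594, β=1.5361, γ=3.7323.
cos(β/2)=0.719267, sin(β/2)=0.694734
d^3_{-3,0}: single k=3 term ⇒ +0.558008;  D = -0.019074-0.557682i
d^3_{-2,0}: k∈[2..3] ⇒ +0.707551 -0.660108 = +0.047443;  D = -0.047431+0.001081i
d^3_{-1,0}: k∈[1..3] ⇒ +0.463297 -1.296694 +0.403249 = -0.430148;  D = -0.004902-0.430120i
d^3_{0,0}: k∈[0..3] ⇒ +0.138465 -1.162625 +1.084668 -0.112438 = -0.051930;  D = -0.051930+0.000000i
d^3_{1,0}: k∈[0..2] ⇒ -0.463297 +1.296694 -0.403249 = +0.430148;  D = +0.004902-0.430120i
d^3_{2,0}: k∈[0..1] ⇒ +0.707551 -0.660108 = +0.047443;  D = -0.047431-0.001081i
d^3_{3,0}: single k=0 term ⇒ -0.558008;  D = +0.019074-0.557682i
Y_3^{m'}(θ=2.2066,φ=4.3954) and Σ D·Y over m':
  (-0.0191-0.5577i)·(+0.1769-0.1262i)  (-0.0474+0.0011i)·(+0.3165+0.2327i)  (-0.0049-0.4301i)·(-0.0619+0.1886i)  (-0.0519+0.0000i)·(+0.2741+0.0000i)  (+0.0049-0.4301i)·(+0.0619+0.1886i)  (-0.0474-0.0011i)·(+0.3165-0.2327i)  (+0.0191-0.5577i)·(-0.1769-0.1262i)
Y_3^0(R⁻¹ n̂) = -0.029510-0.000000i

Re=-0.0295 Im=0.0000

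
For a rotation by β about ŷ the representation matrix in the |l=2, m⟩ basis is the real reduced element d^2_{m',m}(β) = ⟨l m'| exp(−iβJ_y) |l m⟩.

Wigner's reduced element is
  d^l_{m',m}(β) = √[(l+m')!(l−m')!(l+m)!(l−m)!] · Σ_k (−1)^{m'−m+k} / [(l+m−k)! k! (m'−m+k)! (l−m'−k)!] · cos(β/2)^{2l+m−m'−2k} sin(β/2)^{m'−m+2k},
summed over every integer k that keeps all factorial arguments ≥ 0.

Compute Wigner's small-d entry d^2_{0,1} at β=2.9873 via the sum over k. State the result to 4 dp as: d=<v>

d=-0.1860

d^2_{0,1}(β=2.9873) via Wigner's sum:
c=cos(2.9873/2)=0.077070, s=sin(2.9873/2)=0.997026; N=√[2·2·6·1]=4.898979
k∈{1,2} keeps every argument non-negative
  k=1: (−1)^0·4.8990/(2)·0.0771^3·0.9970^1 = +0.001118
  k=2: (−1)^1·4.8990/(2)·0.0771^1·0.9970^3 = -0.187102
d^2_{0,1}(2.9873) = +0.001118 -0.187102 = -0.185984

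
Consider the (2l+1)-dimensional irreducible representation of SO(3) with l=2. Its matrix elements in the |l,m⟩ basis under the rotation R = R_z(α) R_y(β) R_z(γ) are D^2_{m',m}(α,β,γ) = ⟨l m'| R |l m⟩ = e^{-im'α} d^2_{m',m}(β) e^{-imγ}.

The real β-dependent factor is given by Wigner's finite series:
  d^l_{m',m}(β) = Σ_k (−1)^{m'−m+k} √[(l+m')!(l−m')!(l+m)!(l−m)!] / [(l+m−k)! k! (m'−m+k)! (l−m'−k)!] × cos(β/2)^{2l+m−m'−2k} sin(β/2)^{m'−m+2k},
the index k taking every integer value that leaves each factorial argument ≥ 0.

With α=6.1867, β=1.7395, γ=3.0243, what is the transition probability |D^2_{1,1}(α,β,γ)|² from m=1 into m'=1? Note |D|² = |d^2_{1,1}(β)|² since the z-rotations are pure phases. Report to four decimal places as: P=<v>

P=0.3089

Split into d^2_{1,1}(β=1.7395) × two z-phases.
c=cos(1.7395/2)=0.645018, s=sin(1.7395/2)=0.764168; N=√[6·1·6·1]=6.000000
k∈{0,1} keeps every argument non-negative
  k=0: (−1)^0·6.0000/(6)·0.6450^4·0.7642^0 = +0.173096
  k=1: (−1)^1·6.0000/(2)·0.6450^2·0.7642^2 = -0.728856
d^2_{1,1}(1.7395) = +0.173096 -0.728856 = -0.555760
|D^2_{1,1}|² = |d^2_{1,1}(β)|² = (-0.555760)² = 0.308870 (the z-rotation phases have unit modulus)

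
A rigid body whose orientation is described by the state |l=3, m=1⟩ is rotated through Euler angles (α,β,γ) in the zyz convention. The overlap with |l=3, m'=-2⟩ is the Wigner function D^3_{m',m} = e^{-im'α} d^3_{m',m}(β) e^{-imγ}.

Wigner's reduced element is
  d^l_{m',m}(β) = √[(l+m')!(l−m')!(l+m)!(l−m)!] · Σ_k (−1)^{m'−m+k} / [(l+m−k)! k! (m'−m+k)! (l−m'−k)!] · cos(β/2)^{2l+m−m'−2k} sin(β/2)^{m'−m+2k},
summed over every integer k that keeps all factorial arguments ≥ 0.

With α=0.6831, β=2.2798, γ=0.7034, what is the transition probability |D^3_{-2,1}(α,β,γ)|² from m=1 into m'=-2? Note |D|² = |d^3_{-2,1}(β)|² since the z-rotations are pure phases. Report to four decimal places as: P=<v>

P=0.2230

D^3_{-2,1}(0.6831,2.2798,0.7034) = e^{-i·-2·0.6831}·d^3_{-2,1}(2.2798)·e^{-i·1·0.7034}. Compute d first:
c=cos(2.2798/2)=0.417685, s=sin(2.2798/2)=0.908592; N=√[1·120·24·2]=75.894664
k: max(0,(1)−(-2))=3 … min(3+(1),3−(-2))=4
  k=3: (−1)^0·75.8947/(12)·0.4177^3·0.9086^3 = +0.345688
  k=4: (−1)^1·75.8947/(24)·0.4177^1·0.9086^5 = -0.817887
d^3_{-2,1}(2.2798) = +0.345688 -0.817887 = -0.472199
|D^3_{-2,1}|² = |d^3_{-2,1}(β)|² = (-0.472199)² = 0.222972 (the z-rotation phases have unit modulus)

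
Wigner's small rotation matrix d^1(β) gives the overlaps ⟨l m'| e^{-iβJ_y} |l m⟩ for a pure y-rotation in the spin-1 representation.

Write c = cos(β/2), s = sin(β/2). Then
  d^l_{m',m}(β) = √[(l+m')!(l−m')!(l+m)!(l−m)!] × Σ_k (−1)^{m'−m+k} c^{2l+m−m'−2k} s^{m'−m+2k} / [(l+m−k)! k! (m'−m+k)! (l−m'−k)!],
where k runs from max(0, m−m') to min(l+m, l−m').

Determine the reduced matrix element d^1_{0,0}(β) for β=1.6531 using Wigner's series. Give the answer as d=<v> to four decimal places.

d^1_{0,0}(β=1.6531) via Wigner's sum:
With c≡cos(β/2)=0.677418 and s≡sin(β/2)=0.735599, N=[1·1·1·1]^{1/2}=1.000000
k: max(0,(0)−(0))=0 … min(1+(0),1−(0))=1
  k=0: (−1)^0·1.0000/(1)·0.6774^2·0.7356^0 = +0.458895
  k=1: (−1)^1·1.0000/(1)·0.6774^0·0.7356^2 = -0.541105
d^1_{0,0}(1.6531) = +0.458895 -0.541105 = -0.082211

d=-0.0822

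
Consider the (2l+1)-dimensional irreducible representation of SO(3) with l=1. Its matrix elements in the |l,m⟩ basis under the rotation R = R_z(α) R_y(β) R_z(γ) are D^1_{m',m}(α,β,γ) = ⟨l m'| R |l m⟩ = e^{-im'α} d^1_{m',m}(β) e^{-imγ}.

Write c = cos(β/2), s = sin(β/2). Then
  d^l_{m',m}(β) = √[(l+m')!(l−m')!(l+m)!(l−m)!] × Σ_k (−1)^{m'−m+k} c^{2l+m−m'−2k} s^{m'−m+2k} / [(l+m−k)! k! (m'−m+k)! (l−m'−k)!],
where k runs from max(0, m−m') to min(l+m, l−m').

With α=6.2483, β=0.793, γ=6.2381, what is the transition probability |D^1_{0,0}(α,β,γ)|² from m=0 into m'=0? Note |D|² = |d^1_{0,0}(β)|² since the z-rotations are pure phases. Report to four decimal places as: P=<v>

P=0.4924

First d^1_{0,0}(β=0.793), then the phase factors e^{-i(0)α} and e^{-i(0)γ}:
With c≡cos(β/2)=0.922418 and s≡sin(β/2)=0.386192, N=[1·1·1·1]^{1/2}=1.000000
k∈{0,1} keeps every argument non-negative
  k=0: (−1)^0·1.0000/(1)·0.9224^2·0.3862^0 = +0.850856
  k=1: (−1)^1·1.0000/(1)·0.9224^0·0.3862^2 = -0.149144
d^1_{0,0}(0.793) = +0.850856 -0.149144 = +0.701711
|D^1_{0,0}|² = |d^1_{0,0}(β)|² = (+0.701711)² = 0.492398 (the z-rotation phases have unit modulus)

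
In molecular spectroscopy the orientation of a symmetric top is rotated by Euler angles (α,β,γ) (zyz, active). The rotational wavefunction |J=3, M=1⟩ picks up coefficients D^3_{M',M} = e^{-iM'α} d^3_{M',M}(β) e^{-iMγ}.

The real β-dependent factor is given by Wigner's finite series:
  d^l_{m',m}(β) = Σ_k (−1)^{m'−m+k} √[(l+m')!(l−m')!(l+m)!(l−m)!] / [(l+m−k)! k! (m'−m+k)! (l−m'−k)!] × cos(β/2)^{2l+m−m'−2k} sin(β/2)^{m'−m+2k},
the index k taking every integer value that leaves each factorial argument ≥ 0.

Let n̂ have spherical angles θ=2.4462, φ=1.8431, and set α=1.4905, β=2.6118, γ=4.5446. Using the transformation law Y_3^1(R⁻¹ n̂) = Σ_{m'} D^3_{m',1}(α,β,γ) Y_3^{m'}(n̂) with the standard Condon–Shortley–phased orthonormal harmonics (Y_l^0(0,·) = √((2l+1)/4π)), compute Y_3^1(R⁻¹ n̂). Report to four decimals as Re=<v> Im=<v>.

Need the full column D^3_{m',1} for m'=−3..3 at α=1.4905, β=2.6118, γ=4.5446.
cos(β/2)=0.261809, sin(β/2)=0.965120
d^3_{-3,1}: single k=4 term ⇒ +0.230324;  D = +0.229709-0.016822i
d^3_{-2,1}: k∈[3..4] ⇒ +0.102030 -0.693251 = -0.591221;  D = -0.004255+0.591206i
d^3_{-1,1}: k∈[2..4] ⇒ +0.026257 -0.475756 +0.808141 = +0.358642;  D = -0.357270-0.031339i
d^3_{0,1}: k∈[1..3] ⇒ +0.004112 -0.167653 +0.759419 = +0.595879;  D = -0.099513+0.587510i
d^3_{1,1}: k∈[0..2] ⇒ +0.000322 -0.035010 +0.356817 = +0.322129;  D = +0.312267+0.079098i
d^3_{2,1}: k∈[0..1] ⇒ -0.003754 +0.102030 = +0.098276;  D = +0.031695-0.093025i
d^3_{3,1}: single k=0 term ⇒ +0.016949;  D = -0.015553-0.006736i
Y_3^{m'}(θ=2.4462,φ=1.8431) and Σ D·Y over m':
  (+0.2297-0.0168i)·(+0.0800+0.0751i)  (-0.0043+0.5912i)·(+0.2755-0.1669i)  (-0.3573-0.0313i)·(-0.1085-0.3884i)  (-0.0995+0.5875i)·(+0.0150+0.0000i)  (+0.3123+0.0791i)·(+0.1085-0.3884i)  (+0.0317-0.0930i)·(+0.2755+0.1669i)  (-0.0156-0.0067i)·(-0.0800+0.0751i)
Y_3^1(R⁻¹ n̂) = +0.232801+0.196803i

Re=0.2328 Im=0.1968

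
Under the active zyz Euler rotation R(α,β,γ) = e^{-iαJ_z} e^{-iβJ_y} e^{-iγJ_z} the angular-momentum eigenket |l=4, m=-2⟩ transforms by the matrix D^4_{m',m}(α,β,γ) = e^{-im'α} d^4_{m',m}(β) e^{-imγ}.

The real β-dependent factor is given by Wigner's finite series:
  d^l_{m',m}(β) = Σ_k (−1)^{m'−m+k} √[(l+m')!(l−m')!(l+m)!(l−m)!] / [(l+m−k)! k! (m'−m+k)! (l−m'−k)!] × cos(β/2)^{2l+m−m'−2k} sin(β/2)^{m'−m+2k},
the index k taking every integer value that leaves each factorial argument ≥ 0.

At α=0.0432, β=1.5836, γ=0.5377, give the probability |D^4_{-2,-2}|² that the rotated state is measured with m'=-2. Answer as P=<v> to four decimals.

P=0.0706

D^4_{-2,-2}(0.0432,1.5836,0.5377) = e^{-i·-2·0.0432}·d^4_{-2,-2}(1.5836)·e^{-i·-2·0.5377}. Compute d first:
With c≡cos(β/2)=0.702566 and s≡sin(β/2)=0.711619, N=[2·720·2·720]^{1/2}=1440.000000
Admissible k: 0..2 (factorial args all ≥0)
  k=0: (−1)^0·1440.0000/(1440)·0.7026^8·0.7116^0 = +0.059360
  k=1: (−1)^1·1440.0000/(120)·0.7026^6·0.7116^2 = -0.730798
  k=2: (−1)^2·1440.0000/(96)·0.7026^4·0.7116^4 = +0.937193
d^4_{-2,-2}(1.5836) = +0.059360 -0.730798 +0.937193 = +0.265755
|D^4_{-2,-2}|² = |d^4_{-2,-2}(β)|² = (+0.265755)² = 0.070626 (the z-rotation phases have unit modulus)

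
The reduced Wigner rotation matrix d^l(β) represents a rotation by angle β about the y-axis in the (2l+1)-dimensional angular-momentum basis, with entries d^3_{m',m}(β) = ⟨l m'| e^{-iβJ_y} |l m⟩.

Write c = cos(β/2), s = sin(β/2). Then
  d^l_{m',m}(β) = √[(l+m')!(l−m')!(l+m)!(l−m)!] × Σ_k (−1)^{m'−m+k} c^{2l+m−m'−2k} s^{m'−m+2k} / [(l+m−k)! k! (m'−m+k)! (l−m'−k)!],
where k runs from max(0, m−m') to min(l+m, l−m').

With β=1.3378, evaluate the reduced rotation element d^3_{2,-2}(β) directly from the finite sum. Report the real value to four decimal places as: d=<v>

d^3_{2,-2}(β=1.3378) via Wigner's sum:
Half-angle: c=0.784504, s=0.620123. N=√(120·1·1·120)=120.000000
k: max(0,(-2)−(2))=0 … min(3+(-2),3−(2))=1
  k=0: (−1)^4·120.0000/(24)·0.7845^2·0.6201^4 = +0.455065
  k=1: (−1)^5·120.0000/(120)·0.7845^0·0.6201^6 = -0.056868
d^3_{2,-2}(1.3378) = +0.455065 -0.056868 = +0.398197

d=0.3982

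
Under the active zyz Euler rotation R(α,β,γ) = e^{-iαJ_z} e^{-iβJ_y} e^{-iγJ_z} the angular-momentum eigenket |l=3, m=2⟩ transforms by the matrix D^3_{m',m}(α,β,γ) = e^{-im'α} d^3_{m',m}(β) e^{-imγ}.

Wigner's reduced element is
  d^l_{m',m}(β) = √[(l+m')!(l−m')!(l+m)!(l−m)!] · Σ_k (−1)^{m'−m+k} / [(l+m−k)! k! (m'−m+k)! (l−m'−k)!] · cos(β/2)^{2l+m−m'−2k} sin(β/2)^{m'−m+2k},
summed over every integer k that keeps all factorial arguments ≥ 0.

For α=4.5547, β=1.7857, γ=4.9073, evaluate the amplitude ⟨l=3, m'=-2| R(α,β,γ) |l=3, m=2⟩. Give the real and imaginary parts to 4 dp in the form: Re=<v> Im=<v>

Re=0.3812 Im=-0.3245

Split into d^3_{-2,2}(β=1.7857) × two z-phases.
With c≡cos(β/2)=0.627195 and s≡sin(β/2)=0.778862, N=[1·120·120·1]^{1/2}=120.000000
The bounds max(0,m−m')=4 and min(l+m,l−m')=5 give 2 terms
  k=4: (−1)^0·120.0000/(24)·0.6272^2·0.7789^4 = +0.723799
  k=5: (−1)^1·120.0000/(120)·0.6272^0·0.7789^6 = -0.223236
d^3_{-2,2}(1.7857) = +0.723799 -0.223236 = +0.500563
D = (-0.950679+0.310176i)·(+0.500563)·(-0.924977+0.380024i) = +0.381169-0.324458i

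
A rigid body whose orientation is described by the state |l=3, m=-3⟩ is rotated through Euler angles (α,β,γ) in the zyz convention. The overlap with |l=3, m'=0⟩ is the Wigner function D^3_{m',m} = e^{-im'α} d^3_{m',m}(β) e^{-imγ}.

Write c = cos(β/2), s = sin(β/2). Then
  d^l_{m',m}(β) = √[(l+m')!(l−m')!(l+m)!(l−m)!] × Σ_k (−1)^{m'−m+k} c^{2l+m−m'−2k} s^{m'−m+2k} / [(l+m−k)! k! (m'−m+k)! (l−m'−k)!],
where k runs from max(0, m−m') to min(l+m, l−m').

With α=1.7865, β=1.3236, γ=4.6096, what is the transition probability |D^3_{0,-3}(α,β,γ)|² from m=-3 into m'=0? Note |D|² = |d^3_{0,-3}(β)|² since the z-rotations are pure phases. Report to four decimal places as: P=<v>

D^3_{0,-3}(1.7865,1.3236,4.6096) = e^{-i·0·1.7865}·d^3_{0,-3}(1.3236)·e^{-i·-3·4.6096}. Compute d first:
Half-angle: c=0.788887, s=0.614538. N=√(6·6·1·720)=160.996894
Admissible k: 0..0 (factorial args all ≥0)
  k=0: (−1)^3·160.9969/(36)·0.7889^3·0.6145^3 = -0.509572
d^3_{0,-3}(1.3236) = -0.509572
|D^3_{0,-3}|² = |d^3_{0,-3}(β)|² = (-0.509572)² = 0.259664 (the z-rotation phases have unit modulus)

P=0.2597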